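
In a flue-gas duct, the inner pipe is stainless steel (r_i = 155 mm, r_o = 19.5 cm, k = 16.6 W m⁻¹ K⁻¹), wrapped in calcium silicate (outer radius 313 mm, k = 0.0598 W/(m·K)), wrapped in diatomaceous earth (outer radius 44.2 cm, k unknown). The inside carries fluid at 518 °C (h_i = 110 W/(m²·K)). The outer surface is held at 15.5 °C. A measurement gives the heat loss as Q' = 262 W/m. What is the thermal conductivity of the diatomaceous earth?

k = 0.0849 W/m·K

ΣR = ΔT/Q' = |518 − 15.5|/262 = 1.918 m·K/W
Known resistances:
  R'_conv,in = 1/(2πr h) = 1/(2π·0.155·110) = 0.009335 m·K/W
  R'_stainless steel = ln(0.195/0.155)/(2πk) = 0.2296/(2π·16.6) = 0.002201 m·K/W
  R'_calcium silicate = ln(0.313/0.195)/(2πk) = 0.4732/(2π·0.0598) = 1.259 m·K/W
R_diatomaceous earth = ΣR − ΣR_known = 1.918 − 1.271 = 0.6470 m·K/W
ln(r₂/r₁)/(2πk) = 0.6470 ⇒ k = 0.3451/(2π·0.6470) = 0.0849 W/m·K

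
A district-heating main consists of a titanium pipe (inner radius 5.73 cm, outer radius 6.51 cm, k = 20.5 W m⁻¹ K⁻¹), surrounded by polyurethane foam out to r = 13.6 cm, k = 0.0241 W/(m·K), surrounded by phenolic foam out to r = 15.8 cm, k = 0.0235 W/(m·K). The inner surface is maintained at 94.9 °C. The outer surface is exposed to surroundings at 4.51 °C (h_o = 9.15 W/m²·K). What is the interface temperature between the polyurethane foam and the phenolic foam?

Treat each layer as a resistance in series:
  R'_titanium = ln(0.0651/0.0573)/(2πk) = 0.1276/(2π·20.5) = 9.908×10^-4 m·K/W
  R'_polyurethane foam = ln(0.136/0.0651)/(2πk) = 0.7367/(2π·0.0241) = 4.865 m·K/W
  R'_phenolic foam = ln(0.158/0.136)/(2πk) = 0.1499/(2π·0.0235) = 1.015 m·K/W
  R'_conv,out = 1/(2πr h) = 1/(2π·0.158·9.15) = 0.1101 m·K/W
ΣR = 9.908×10^-4 + 4.865 + 1.015 + 0.1101 = 5.991 m·K/W
Q' = ΔT/ΣR = (94.9 °C − 4.51 °C)/5.991 = 15.09 W/m
From the inner boundary to the polyurethane foam/phenolic foam interface, ΣR_partial = 4.866 m·K/W.
T_interface = T_in − Q'·ΣR_partial = 94.9 °C − (15.09)(4.866) = 21.5 °C

T = 21.5 °C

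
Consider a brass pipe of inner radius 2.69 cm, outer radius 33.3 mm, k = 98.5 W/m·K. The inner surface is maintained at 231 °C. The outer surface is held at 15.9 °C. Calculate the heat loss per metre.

Q' = 2πk·ΔT/ln(r₂/r₁) = 2π × 98.5 × 215.1 / ln(0.0333/0.0269) = 6.24×10^5 W/m

Q' = 624 kW/m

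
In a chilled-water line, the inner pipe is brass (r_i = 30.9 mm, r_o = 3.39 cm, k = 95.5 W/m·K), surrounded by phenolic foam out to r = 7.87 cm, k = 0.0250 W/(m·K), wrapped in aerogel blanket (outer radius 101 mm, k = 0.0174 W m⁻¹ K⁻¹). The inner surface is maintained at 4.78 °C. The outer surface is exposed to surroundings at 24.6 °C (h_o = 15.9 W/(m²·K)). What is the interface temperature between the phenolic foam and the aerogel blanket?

T = 18.5 °C

Series thermal resistances, inner to outer:
  R'_brass = ln(0.0339/0.0309)/(2πk) = 0.09266/(2π·95.5) = 1.544×10^-4 m·K/W
  R'_phenolic foam = ln(0.0787/0.0339)/(2πk) = 0.8422/(2π·0.0250) = 5.362 m·K/W
  R'_aerogel blanket = ln(0.101/0.0787)/(2πk) = 0.2495/(2π·0.0174) = 2.282 m·K/W
  R'_conv,out = 1/(2πr h) = 1/(2π·0.101·15.9) = 0.09911 m·K/W
ΣR = 1.544×10^-4 + 5.362 + 2.282 + 0.09911 = 7.743 m·K/W
Q' = ΔT/ΣR = (4.78 °C − 24.6 °C)/7.743 = -2.560 W/m
From the inner boundary to the phenolic foam/aerogel blanket interface, ΣR_partial = 5.362 m·K/W.
T_interface = T_in − Q'·ΣR_partial = 4.78 °C − (-2.560)(5.362) = 18.5 °C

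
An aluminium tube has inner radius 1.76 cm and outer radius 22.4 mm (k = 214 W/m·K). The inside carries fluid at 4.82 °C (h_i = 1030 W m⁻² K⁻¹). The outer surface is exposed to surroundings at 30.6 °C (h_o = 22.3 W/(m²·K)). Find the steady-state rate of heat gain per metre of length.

Q' = 78.7 W/m

Treat each layer as a resistance in series:
  R'_conv,in = 1/(2πr h) = 1/(2π·0.0176·1030) = 0.008780 m·K/W
  R'_aluminium = ln(0.0224/0.0176)/(2πk) = 0.2412/(2π·214) = 1.794×10^-4 m·K/W
  R'_conv,out = 1/(2πr h) = 1/(2π·0.0224·22.3) = 0.3186 m·K/W
ΣR = 0.008780 + 1.794×10^-4 + 0.3186 = 0.3276 m·K/W
Q' = ΔT/ΣR = (4.82 °C − 30.6 °C)/0.3276 = -78.7 W/m
(Negative Q' ⇒ heat flows inward; heat gain = 78.7 W/m.)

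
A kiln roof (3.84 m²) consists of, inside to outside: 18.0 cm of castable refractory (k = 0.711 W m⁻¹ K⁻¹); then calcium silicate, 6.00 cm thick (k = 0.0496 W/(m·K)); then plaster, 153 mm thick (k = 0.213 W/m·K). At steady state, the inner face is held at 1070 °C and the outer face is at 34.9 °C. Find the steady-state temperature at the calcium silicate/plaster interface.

T = 376 °C

Series thermal resistances, inner to outer:
  R_castable refractory = L/(kA) = 0.180/(0.711·3.84) = 0.06593 K/W
  R_calcium silicate = L/(kA) = 0.0600/(0.0496·3.84) = 0.3150 K/W
  R_plaster = L/(kA) = 0.153/(0.213·3.84) = 0.1871 K/W
ΣR = 0.06593 + 0.3150 + 0.1871 = 0.5680 K/W
Q = ΔT/ΣR = (1070 °C − 34.9 °C)/0.5680 = 1822 W
From the inner boundary to the calcium silicate/plaster interface, ΣR_partial = 0.3809 K/W.
T_interface = T_in − Q·ΣR_partial = 1070 °C − (1822)(0.3809) = 376 °C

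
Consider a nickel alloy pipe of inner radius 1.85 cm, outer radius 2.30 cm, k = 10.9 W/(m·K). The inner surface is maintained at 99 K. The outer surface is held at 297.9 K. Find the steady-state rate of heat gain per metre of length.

Q' = 2πk·ΔT/ln(r₂/r₁) = 2π × 10.9 × 198.9 / ln(0.0230/0.0185) = 62600 W/m

Q' = 62.6 kW/m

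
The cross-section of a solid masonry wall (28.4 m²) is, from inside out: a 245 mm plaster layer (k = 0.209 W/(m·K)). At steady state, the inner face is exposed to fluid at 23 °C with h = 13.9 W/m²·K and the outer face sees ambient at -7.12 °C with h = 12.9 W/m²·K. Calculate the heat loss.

Q = 647 W

Series thermal resistances, inner to outer:
  R_conv,in = 1/(hA) = 1/(13.9·28.4) = 0.002533 K/W
  R_plaster = L/(kA) = 0.245/(0.209·28.4) = 0.04128 K/W
  R_conv,out = 1/(hA) = 1/(12.9·28.4) = 0.002730 K/W
ΣR = 0.002533 + 0.04128 + 0.002730 = 0.04654 K/W
Q = ΔT/ΣR = (23 °C − -7.12 °C)/0.04654 = 647 W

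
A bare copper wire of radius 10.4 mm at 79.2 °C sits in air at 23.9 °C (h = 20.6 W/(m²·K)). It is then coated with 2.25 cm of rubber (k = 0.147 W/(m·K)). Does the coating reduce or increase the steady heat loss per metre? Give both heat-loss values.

reduces: 74.4 → 37.3 W/m

Critical radius for a cylinder: r_cr = k/h = 0.00714 m = 0.714 cm.
Outer radius after coating: r₂ = 0.0104 + 0.0225 = 0.0329 m.
Since r₁ ≥ r_cr, any added insulation reduces the heat loss.
Bare: R = 1/(2πr₁h) = 0.7429 m·K/W; Q = 55.3/0.7429 = 74.4 W/m.
Coated: R = R_cond + R_conv = 1.482 m·K/W; Q = 55.3/1.482 = 37.3 W/m.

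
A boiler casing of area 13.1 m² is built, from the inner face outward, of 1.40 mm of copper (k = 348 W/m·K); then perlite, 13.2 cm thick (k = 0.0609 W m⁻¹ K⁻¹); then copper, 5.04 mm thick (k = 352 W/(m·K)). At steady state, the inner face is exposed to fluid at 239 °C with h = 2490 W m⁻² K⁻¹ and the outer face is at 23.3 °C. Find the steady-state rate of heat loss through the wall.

Series thermal resistances, inner to outer:
  R_conv,in = 1/(hA) = 1/(2490·13.1) = 3.066×10^-5 K/W
  R_copper = L/(kA) = 0.00140/(348·13.1) = 3.071×10^-7 K/W
  R_perlite = L/(kA) = 0.132/(0.0609·13.1) = 0.1655 K/W
  R_copper = L/(kA) = 0.00504/(352·13.1) = 1.093×10^-6 K/W
ΣR = 3.066×10^-5 + 3.071×10^-7 + 0.1655 + 1.093×10^-6 = 0.1655 K/W
Q = ΔT/ΣR = (239 °C − 23.3 °C)/0.1655 = 1300 W

Q = 1300 W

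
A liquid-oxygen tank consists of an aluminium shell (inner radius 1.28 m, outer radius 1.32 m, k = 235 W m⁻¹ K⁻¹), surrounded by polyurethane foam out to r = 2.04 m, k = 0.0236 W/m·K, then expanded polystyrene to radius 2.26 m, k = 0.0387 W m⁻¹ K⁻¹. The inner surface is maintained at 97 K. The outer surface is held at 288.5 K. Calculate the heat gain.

Q = 192 W

Series thermal resistances, inner to outer:
  R_aluminium = (1/1.28 − 1/1.32)/(4πk) = 0.02367/(4π·235) = 8.017×10^-6 K/W
  R_polyurethane foam = (1/1.32 − 1/2.04)/(4πk) = 0.2674/(4π·0.0236) = 0.9016 K/W
  R_expanded polystyrene = (1/2.04 − 1/2.26)/(4πk) = 0.04772/(4π·0.0387) = 0.09812 K/W
ΣR = 8.017×10^-6 + 0.9016 + 0.09812 = 0.9997 K/W
Q = ΔT/ΣR = (97 K − 288.5 K)/0.9997 = -192 W
(Negative Q ⇒ heat flows inward; heat gain = 192 W.)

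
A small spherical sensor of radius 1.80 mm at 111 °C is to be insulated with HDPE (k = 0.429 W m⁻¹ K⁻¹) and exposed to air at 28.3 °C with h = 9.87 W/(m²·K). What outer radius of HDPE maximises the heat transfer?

r_cr = 8.69 cm

For a sphere, r_cr = 2k_ins/h = 2·0.429/9.87 = 0.0869 m = 8.69 cm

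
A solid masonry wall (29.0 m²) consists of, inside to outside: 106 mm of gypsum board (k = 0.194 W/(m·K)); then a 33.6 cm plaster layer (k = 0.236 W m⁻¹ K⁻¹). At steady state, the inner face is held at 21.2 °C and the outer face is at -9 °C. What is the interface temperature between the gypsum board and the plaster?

Treat each layer as a resistance in series:
  R_gypsum board = L/(kA) = 0.106/(0.194·29.0) = 0.01884 K/W
  R_plaster = L/(kA) = 0.336/(0.236·29.0) = 0.04909 K/W
ΣR = 0.01884 + 0.04909 = 0.06793 K/W
Q = ΔT/ΣR = (21.2 °C − -9 °C)/0.06793 = 444.6 W
From the inner boundary to the gypsum board/plaster interface, ΣR_partial = 0.01884 K/W.
T_interface = T_in − Q·ΣR_partial = 21.2 °C − (444.6)(0.01884) = 12.8 °C

T = 12.8 °C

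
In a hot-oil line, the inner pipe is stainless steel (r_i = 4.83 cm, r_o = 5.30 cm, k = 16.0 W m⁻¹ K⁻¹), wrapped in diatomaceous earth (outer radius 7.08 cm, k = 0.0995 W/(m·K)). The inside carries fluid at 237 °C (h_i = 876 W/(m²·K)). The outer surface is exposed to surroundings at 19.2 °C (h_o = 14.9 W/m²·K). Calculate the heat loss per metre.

Resistance network (inner→outer):
  R'_conv,in = 1/(2πr h) = 1/(2π·0.0483·876) = 0.003762 m·K/W
  R'_stainless steel = ln(0.0530/0.0483)/(2πk) = 0.09286/(2π·16.0) = 9.237×10^-4 m·K/W
  R'_diatomaceous earth = ln(0.0708/0.0530)/(2πk) = 0.2896/(2π·0.0995) = 0.4632 m·K/W
  R'_conv,out = 1/(2πr h) = 1/(2π·0.0708·14.9) = 0.1509 m·K/W
ΣR = 0.003762 + 9.237×10^-4 + 0.4632 + 0.1509 = 0.6188 m·K/W
Q' = ΔT/ΣR = (237 °C − 19.2 °C)/0.6188 = 352 W/m

Q' = 352 W/m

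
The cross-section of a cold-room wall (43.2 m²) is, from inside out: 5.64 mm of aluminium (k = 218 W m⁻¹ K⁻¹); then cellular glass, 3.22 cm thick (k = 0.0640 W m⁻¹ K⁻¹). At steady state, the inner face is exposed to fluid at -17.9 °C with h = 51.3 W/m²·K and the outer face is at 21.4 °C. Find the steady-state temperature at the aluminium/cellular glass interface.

T = -16.4 °C

Resistance network (inner→outer):
  R_conv,in = 1/(hA) = 1/(51.3·43.2) = 4.512×10^-4 K/W
  R_aluminium = L/(kA) = 0.00564/(218·43.2) = 5.989×10^-7 K/W
  R_cellular glass = L/(kA) = 0.0322/(0.0640·43.2) = 0.01165 K/W
ΣR = 4.512×10^-4 + 5.989×10^-7 + 0.01165 = 0.01210 K/W
Q = ΔT/ΣR = (-17.9 °C − 21.4 °C)/0.01210 = -3248 W
From the inner boundary to the aluminium/cellular glass interface, ΣR_partial = 4.518×10^-4 K/W.
T_interface = T_in − Q·ΣR_partial = -17.9 °C − (-3248)(4.518×10^-4) = -16.4 °C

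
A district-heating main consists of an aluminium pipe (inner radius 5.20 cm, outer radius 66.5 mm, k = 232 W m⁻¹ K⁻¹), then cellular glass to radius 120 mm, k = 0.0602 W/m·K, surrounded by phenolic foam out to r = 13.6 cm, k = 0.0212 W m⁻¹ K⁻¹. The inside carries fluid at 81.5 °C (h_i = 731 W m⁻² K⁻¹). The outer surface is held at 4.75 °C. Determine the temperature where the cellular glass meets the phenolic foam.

T = 33.5 °C

Treat each layer as a resistance in series:
  R'_conv,in = 1/(2πr h) = 1/(2π·0.0520·731) = 0.004187 m·K/W
  R'_aluminium = ln(0.0665/0.0520)/(2πk) = 0.2460/(2π·232) = 1.687×10^-4 m·K/W
  R'_cellular glass = ln(0.120/0.0665)/(2πk) = 0.5903/(2π·0.0602) = 1.561 m·K/W
  R'_phenolic foam = ln(0.136/0.120)/(2πk) = 0.1252/(2π·0.0212) = 0.9396 m·K/W
ΣR = 0.004187 + 1.687×10^-4 + 1.561 + 0.9396 = 2.505 m·K/W
Q' = ΔT/ΣR = (81.5 °C − 4.75 °C)/2.505 = 30.64 W/m
From the inner boundary to the cellular glass/phenolic foam interface, ΣR_partial = 1.565 m·K/W.
T_interface = T_in − Q'·ΣR_partial = 81.5 °C − (30.64)(1.565) = 33.5 °C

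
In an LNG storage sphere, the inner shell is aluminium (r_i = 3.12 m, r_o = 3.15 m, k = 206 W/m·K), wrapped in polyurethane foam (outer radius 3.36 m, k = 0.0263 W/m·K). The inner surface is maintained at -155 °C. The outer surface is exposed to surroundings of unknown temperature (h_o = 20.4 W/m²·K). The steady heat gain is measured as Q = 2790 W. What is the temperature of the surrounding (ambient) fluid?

T_out = 13.5 °C

Series resistances:
  R_aluminium = (1/3.12 − 1/3.15)/(4πk) = 0.003053/(4π·206) = 1.179×10^-6 K/W
  R_polyurethane foam = (1/3.15 − 1/3.36)/(4πk) = 0.01984/(4π·0.0263) = 0.06003 K/W
  R_conv,out = 1/(4πr²h) = 1/(4π·3.36²·20.4) = 3.455×10^-4 K/W
ΣR = 0.06038 K/W
ΔT = Q·ΣR = 2790 × 0.06038 = 168.5 K
Heat flows inward, so T_out = T_in + ΔT = -155 + 168.5 = 13.5 °C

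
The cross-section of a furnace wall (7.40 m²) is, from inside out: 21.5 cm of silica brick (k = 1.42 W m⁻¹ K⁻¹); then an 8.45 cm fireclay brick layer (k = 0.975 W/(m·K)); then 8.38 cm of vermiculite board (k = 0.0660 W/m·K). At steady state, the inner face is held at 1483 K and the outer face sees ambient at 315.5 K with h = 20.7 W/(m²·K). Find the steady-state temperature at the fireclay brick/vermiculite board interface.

Series thermal resistances, inner to outer:
  R_silica brick = L/(kA) = 0.215/(1.42·7.40) = 0.02046 K/W
  R_fireclay brick = L/(kA) = 0.0845/(0.975·7.40) = 0.01171 K/W
  R_vermiculite board = L/(kA) = 0.0838/(0.0660·7.40) = 0.1716 K/W
  R_conv,out = 1/(hA) = 1/(20.7·7.40) = 0.006528 K/W
ΣR = 0.02046 + 0.01171 + 0.1716 + 0.006528 = 0.2103 K/W
Q = ΔT/ΣR = (1483 K − 315.5 K)/0.2103 = 5552 W
From the inner boundary to the fireclay brick/vermiculite board interface, ΣR_partial = 0.03217 K/W.
T_interface = T_in − Q·ΣR_partial = 1483 K − (5552)(0.03217) = 1304 K

T = 1304 K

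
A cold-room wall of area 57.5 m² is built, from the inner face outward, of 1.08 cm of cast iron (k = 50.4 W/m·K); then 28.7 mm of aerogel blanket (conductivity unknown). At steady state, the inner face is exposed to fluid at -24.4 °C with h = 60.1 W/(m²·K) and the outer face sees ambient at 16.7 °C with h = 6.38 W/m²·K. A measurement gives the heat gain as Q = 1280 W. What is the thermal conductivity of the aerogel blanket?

k = 0.0172 W/m·K

ΣR = ΔT/Q = |-24.4 − 16.7|/1280 = 0.03211 K/W
Known resistances:
  R_conv,in = 1/(hA) = 1/(60.1·57.5) = 2.894×10^-4 K/W
  R_cast iron = L/(kA) = 0.0108/(50.4·57.5) = 3.727×10^-6 K/W
  R_conv,out = 1/(hA) = 1/(6.38·57.5) = 0.002726 K/W
R_aerogel blanket = ΣR − ΣR_known = 0.03211 − 0.003019 = 0.02909 K/W
L/(kA) = 0.02909 ⇒ k = 0.0287/(0.02909·57.5) = 0.0172 W/m·K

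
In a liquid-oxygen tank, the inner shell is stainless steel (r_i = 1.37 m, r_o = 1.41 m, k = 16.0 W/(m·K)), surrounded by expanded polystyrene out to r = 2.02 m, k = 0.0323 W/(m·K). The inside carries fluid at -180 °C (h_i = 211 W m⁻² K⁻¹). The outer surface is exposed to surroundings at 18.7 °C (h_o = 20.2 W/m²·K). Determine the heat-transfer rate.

Q = 376 W

Treat each layer as a resistance in series:
  R_conv,in = 1/(4πr²h) = 1/(4π·1.37²·211) = 2.009×10^-4 K/W
  R_stainless steel = (1/1.37 − 1/1.41)/(4πk) = 0.02071/(4π·16.0) = 1.030×10^-4 K/W
  R_expanded polystyrene = (1/1.41 − 1/2.02)/(4πk) = 0.2142/(4π·0.0323) = 0.5277 K/W
  R_conv,out = 1/(4πr²h) = 1/(4π·2.02²·20.2) = 9.655×10^-4 K/W
ΣR = 2.009×10^-4 + 1.030×10^-4 + 0.5277 + 9.655×10^-4 = 0.5290 K/W
Q = ΔT/ΣR = (-180 °C − 18.7 °C)/0.5290 = -376 W
(Negative Q ⇒ heat flows inward; heat gain = 376 W.)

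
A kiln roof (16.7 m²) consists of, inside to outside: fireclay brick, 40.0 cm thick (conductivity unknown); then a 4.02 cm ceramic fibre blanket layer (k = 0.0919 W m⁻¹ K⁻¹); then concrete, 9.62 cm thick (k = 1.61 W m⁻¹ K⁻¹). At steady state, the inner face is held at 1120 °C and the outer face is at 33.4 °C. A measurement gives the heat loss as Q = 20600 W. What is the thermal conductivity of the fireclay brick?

ΣR = ΔT/Q = |1120 − 33.4|/20600 = 0.05275 K/W
Known resistances:
  R_ceramic fibre blanket = L/(kA) = 0.0402/(0.0919·16.7) = 0.02619 K/W
  R_concrete = L/(kA) = 0.0962/(1.61·16.7) = 0.003578 K/W
R_fireclay brick = ΣR − ΣR_known = 0.05275 − 0.02977 = 0.02298 K/W
L/(kA) = 0.02298 ⇒ k = 0.400/(0.02298·16.7) = 1.04 W/m·K

k = 1.04 W/m·K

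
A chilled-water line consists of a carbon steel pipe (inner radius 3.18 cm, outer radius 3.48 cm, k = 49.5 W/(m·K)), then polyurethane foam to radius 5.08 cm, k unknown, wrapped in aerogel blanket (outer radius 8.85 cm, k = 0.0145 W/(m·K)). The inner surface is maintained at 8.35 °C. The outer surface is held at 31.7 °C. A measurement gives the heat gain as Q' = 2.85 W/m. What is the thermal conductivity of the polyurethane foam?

ΣR = ΔT/Q' = |8.35 − 31.7|/2.85 = 8.193 m·K/W
Known resistances:
  R'_carbon steel = ln(0.0348/0.0318)/(2πk) = 0.09015/(2π·49.5) = 2.899×10^-4 m·K/W
  R'_aerogel blanket = ln(0.0885/0.0508)/(2πk) = 0.5551/(2π·0.0145) = 6.093 m·K/W
R_polyurethane foam = ΣR − ΣR_known = 8.193 − 6.093 = 2.100 m·K/W
ln(r₂/r₁)/(2πk) = 2.100 ⇒ k = 0.3783/(2π·2.100) = 0.0287 W/m·K

k = 0.0287 W/m·K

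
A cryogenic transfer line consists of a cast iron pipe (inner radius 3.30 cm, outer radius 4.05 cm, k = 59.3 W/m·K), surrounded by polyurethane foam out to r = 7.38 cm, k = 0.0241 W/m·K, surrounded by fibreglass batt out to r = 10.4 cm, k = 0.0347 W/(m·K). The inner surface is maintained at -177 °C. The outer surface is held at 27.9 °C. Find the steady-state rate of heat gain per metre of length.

Resistance network (inner→outer):
  R'_cast iron = ln(0.0405/0.0330)/(2πk) = 0.2048/(2π·59.3) = 5.496×10^-4 m·K/W
  R'_polyurethane foam = ln(0.0738/0.0405)/(2πk) = 0.6001/(2π·0.0241) = 3.963 m·K/W
  R'_fibreglass batt = ln(0.104/0.0738)/(2πk) = 0.3430/(2π·0.0347) = 1.573 m·K/W
ΣR = 5.496×10^-4 + 3.963 + 1.573 = 5.537 m·K/W
Q' = ΔT/ΣR = (-177 °C − 27.9 °C)/5.537 = -37.0 W/m
(Negative Q' ⇒ heat flows inward; heat gain = 37.0 W/m.)

Q' = 37.0 W/m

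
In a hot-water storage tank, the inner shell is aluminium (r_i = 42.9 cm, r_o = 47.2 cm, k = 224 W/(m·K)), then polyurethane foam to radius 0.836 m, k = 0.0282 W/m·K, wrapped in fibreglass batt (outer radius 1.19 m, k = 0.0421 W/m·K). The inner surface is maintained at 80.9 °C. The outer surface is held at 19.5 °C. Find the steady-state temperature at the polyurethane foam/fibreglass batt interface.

T = 32.1 °C

Series thermal resistances, inner to outer:
  R_aluminium = (1/0.429 − 1/0.472)/(4πk) = 0.2124/(4π·224) = 7.544×10^-5 K/W
  R_polyurethane foam = (1/0.472 − 1/0.836)/(4πk) = 0.9225/(4π·0.0282) = 2.603 K/W
  R_fibreglass batt = (1/0.836 − 1/1.19)/(4πk) = 0.3558/(4π·0.0421) = 0.6726 K/W
ΣR = 7.544×10^-5 + 2.603 + 0.6726 = 3.276 K/W
Q = ΔT/ΣR = (80.9 °C − 19.5 °C)/3.276 = 18.74 W
From the inner boundary to the polyurethane foam/fibreglass batt interface, ΣR_partial = 2.603 K/W.
T_interface = T_in − Q·ΣR_partial = 80.9 °C − (18.74)(2.603) = 32.1 °C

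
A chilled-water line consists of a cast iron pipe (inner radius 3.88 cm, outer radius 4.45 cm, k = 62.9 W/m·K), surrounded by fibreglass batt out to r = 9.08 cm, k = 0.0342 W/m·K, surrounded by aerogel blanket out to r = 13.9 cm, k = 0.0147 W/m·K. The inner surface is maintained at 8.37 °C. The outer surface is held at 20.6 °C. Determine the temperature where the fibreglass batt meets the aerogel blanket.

Resistance network (inner→outer):
  R'_cast iron = ln(0.0445/0.0388)/(2πk) = 0.1371/(2π·62.9) = 3.468×10^-4 m·K/W
  R'_fibreglass batt = ln(0.0908/0.0445)/(2πk) = 0.7132/(2π·0.0342) = 3.319 m·K/W
  R'_aerogel blanket = ln(0.139/0.0908)/(2πk) = 0.4258/(2π·0.0147) = 4.610 m·K/W
ΣR = 3.468×10^-4 + 3.319 + 4.610 = 7.929 m·K/W
Q' = ΔT/ΣR = (8.37 °C − 20.6 °C)/7.929 = -1.542 W/m
From the inner boundary to the fibreglass batt/aerogel blanket interface, ΣR_partial = 3.319 m·K/W.
T_interface = T_in − Q'·ΣR_partial = 8.37 °C − (-1.542)(3.319) = 13.5 °C

T = 13.5 °C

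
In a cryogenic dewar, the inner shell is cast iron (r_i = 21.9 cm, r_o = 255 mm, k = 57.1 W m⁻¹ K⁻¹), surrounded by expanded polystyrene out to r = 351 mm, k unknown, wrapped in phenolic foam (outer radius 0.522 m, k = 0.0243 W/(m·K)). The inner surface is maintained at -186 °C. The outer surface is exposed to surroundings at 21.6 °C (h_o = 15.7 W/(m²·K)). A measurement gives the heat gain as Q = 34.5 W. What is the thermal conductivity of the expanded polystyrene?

ΣR = ΔT/Q = |-186 − 21.6|/34.5 = 6.017 K/W
Known resistances:
  R_cast iron = (1/0.219 − 1/0.255)/(4πk) = 0.6446/(4π·57.1) = 8.984×10^-4 K/W
  R_phenolic foam = (1/0.351 − 1/0.522)/(4πk) = 0.9333/(4π·0.0243) = 3.056 K/W
  R_conv,out = 1/(4πr²h) = 1/(4π·0.522²·15.7) = 0.01860 K/W
R_expanded polystyrene = ΣR − ΣR_known = 6.017 − 3.075 = 2.942 K/W
(1/r₁−1/r₂)/(4πk) = 2.942 ⇒ k = 1.073/(4π·2.942) = 0.0290 W/m·K

k = 0.0290 W/m·K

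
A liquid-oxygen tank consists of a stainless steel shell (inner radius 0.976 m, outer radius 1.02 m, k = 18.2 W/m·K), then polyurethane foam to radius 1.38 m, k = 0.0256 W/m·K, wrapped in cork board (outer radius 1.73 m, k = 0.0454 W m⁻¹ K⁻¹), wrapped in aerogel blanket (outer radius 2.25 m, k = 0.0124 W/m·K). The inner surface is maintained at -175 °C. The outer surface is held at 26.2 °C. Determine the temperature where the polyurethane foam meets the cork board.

T = -91.2 °C

Series thermal resistances, inner to outer:
  R_stainless steel = (1/0.976 − 1/1.02)/(4πk) = 0.04420/(4π·18.2) = 1.933×10^-4 K/W
  R_polyurethane foam = (1/1.02 − 1/1.38)/(4πk) = 0.2558/(4π·0.0256) = 0.7950 K/W
  R_cork board = (1/1.38 − 1/1.73)/(4πk) = 0.1466/(4π·0.0454) = 0.2570 K/W
  R_aerogel blanket = (1/1.73 − 1/2.25)/(4πk) = 0.1336/(4π·0.0124) = 0.8573 K/W
ΣR = 1.933×10^-4 + 0.7950 + 0.2570 + 0.8573 = 1.909 K/W
Q = ΔT/ΣR = (-175 °C − 26.2 °C)/1.909 = -105.4 W
From the inner boundary to the polyurethane foam/cork board interface, ΣR_partial = 0.7952 K/W.
T_interface = T_in − Q·ΣR_partial = -175 °C − (-105.4)(0.7952) = -91.2 °C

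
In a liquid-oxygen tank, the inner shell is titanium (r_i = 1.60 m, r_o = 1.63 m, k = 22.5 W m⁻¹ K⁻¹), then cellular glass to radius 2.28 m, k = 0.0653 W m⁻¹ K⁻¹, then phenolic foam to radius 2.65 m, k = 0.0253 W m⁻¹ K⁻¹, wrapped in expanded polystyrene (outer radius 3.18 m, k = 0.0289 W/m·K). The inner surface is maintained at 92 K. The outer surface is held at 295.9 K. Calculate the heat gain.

Series thermal resistances, inner to outer:
  R_titanium = (1/1.60 − 1/1.63)/(4πk) = 0.01150/(4π·22.5) = 4.068×10^-5 K/W
  R_cellular glass = (1/1.63 − 1/2.28)/(4πk) = 0.1749/(4π·0.0653) = 0.2131 K/W
  R_phenolic foam = (1/2.28 − 1/2.65)/(4πk) = 0.06124/(4π·0.0253) = 0.1926 K/W
  R_expanded polystyrene = (1/2.65 − 1/3.18)/(4πk) = 0.06289/(4π·0.0289) = 0.1732 K/W
ΣR = 4.068×10^-5 + 0.2131 + 0.1926 + 0.1732 = 0.5789 K/W
Q = ΔT/ΣR = (92 K − 295.9 K)/0.5789 = -352 W
(Negative Q ⇒ heat flows inward; heat gain = 352 W.)

Q = 352 W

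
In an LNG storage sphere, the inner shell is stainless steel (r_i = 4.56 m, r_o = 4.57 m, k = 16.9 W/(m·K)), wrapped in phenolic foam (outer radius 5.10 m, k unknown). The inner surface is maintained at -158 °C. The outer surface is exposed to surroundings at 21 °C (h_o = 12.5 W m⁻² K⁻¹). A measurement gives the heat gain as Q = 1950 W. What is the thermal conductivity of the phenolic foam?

ΣR = ΔT/Q = |-158 − 21|/1950 = 0.09179 K/W
Known resistances:
  R_stainless steel = (1/4.56 − 1/4.57)/(4πk) = 4.799×10^-4/(4π·16.9) = 2.260×10^-6 K/W
  R_conv,out = 1/(4πr²h) = 1/(4π·5.10²·12.5) = 2.448×10^-4 K/W
R_phenolic foam = ΣR − ΣR_known = 0.09179 − 2.471×10^-4 = 0.09154 K/W
(1/r₁−1/r₂)/(4πk) = 0.09154 ⇒ k = 0.02274/(4π·0.09154) = 0.0198 W/m·K

k = 0.0198 W/m·K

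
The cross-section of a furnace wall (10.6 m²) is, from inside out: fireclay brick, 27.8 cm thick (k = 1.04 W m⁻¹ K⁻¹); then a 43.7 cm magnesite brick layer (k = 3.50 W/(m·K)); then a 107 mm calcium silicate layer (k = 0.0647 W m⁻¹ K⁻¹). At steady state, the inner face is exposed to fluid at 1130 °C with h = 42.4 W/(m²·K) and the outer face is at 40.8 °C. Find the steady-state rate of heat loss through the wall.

Q = 5.58 kW

Treat each layer as a resistance in series:
  R_conv,in = 1/(hA) = 1/(42.4·10.6) = 0.002225 K/W
  R_fireclay brick = L/(kA) = 0.278/(1.04·10.6) = 0.02522 K/W
  R_magnesite brick = L/(kA) = 0.437/(3.50·10.6) = 0.01178 K/W
  R_calcium silicate = L/(kA) = 0.107/(0.0647·10.6) = 0.1560 K/W
ΣR = 0.002225 + 0.02522 + 0.01178 + 0.1560 = 0.1952 K/W
Q = ΔT/ΣR = (1130 °C − 40.8 °C)/0.1952 = 5580 W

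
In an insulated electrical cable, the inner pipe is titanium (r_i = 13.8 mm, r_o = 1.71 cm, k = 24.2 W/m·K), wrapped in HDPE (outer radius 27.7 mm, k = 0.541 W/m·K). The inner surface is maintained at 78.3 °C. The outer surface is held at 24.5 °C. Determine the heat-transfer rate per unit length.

Q' = 375 W/m

Resistance network (inner→outer):
  R'_titanium = ln(0.0171/0.0138)/(2πk) = 0.2144/(2π·24.2) = 0.001410 m·K/W
  R'_HDPE = ln(0.0277/0.0171)/(2πk) = 0.4824/(2π·0.541) = 0.1419 m·K/W
ΣR = 0.001410 + 0.1419 = 0.1433 m·K/W
Q' = ΔT/ΣR = (78.3 °C − 24.5 °C)/0.1433 = 375 W/m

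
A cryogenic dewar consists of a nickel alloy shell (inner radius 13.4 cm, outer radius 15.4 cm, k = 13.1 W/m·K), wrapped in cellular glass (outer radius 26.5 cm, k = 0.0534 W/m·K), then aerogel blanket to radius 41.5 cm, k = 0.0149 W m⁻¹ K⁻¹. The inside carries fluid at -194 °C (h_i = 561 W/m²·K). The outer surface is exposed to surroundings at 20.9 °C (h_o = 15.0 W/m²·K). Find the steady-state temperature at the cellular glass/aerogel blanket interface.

Treat each layer as a resistance in series:
  R_conv,in = 1/(4πr²h) = 1/(4π·0.134²·561) = 0.007900 K/W
  R_nickel alloy = (1/0.134 − 1/0.154)/(4πk) = 0.9692/(4π·13.1) = 0.005887 K/W
  R_cellular glass = (1/0.154 − 1/0.265)/(4πk) = 2.720/(4π·0.0534) = 4.053 K/W
  R_aerogel blanket = (1/0.265 − 1/0.415)/(4πk) = 1.364/(4π·0.0149) = 7.285 K/W
  R_conv,out = 1/(4πr²h) = 1/(4π·0.415²·15.0) = 0.03080 K/W
ΣR = 0.007900 + 0.005887 + 4.053 + 7.285 + 0.03080 = 11.38 K/W
Q = ΔT/ΣR = (-194 °C − 20.9 °C)/11.38 = -18.88 W
From the inner boundary to the cellular glass/aerogel blanket interface, ΣR_partial = 4.067 K/W.
T_interface = T_in − Q·ΣR_partial = -194 °C − (-18.88)(4.067) = -117 °C

T = -117 °C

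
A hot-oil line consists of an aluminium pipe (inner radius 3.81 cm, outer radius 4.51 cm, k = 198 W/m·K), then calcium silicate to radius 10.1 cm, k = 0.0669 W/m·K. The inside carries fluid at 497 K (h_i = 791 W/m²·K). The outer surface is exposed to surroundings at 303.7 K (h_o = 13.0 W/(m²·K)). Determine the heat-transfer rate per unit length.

Series thermal resistances, inner to outer:
  R'_conv,in = 1/(2πr h) = 1/(2π·0.0381·791) = 0.005281 m·K/W
  R'_aluminium = ln(0.0451/0.0381)/(2πk) = 0.1687/(2π·198) = 1.356×10^-4 m·K/W
  R'_calcium silicate = ln(0.101/0.0451)/(2πk) = 0.8062/(2π·0.0669) = 1.918 m·K/W
  R'_conv,out = 1/(2πr h) = 1/(2π·0.101·13.0) = 0.1212 m·K/W
ΣR = 0.005281 + 1.356×10^-4 + 1.918 + 0.1212 = 2.045 m·K/W
Q' = ΔT/ΣR = (497 K − 303.7 K)/2.045 = 94.5 W/m

Q' = 94.5 W/m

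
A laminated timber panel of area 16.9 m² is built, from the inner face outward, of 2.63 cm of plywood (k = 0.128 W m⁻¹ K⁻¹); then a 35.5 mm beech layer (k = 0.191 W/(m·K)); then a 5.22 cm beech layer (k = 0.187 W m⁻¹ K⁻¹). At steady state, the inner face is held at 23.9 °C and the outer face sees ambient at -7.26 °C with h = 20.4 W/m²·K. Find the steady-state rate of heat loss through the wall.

Series thermal resistances, inner to outer:
  R_plywood = L/(kA) = 0.0263/(0.128·16.9) = 0.01216 K/W
  R_beech = L/(kA) = 0.0355/(0.191·16.9) = 0.01100 K/W
  R_beech = L/(kA) = 0.0522/(0.187·16.9) = 0.01652 K/W
  R_conv,out = 1/(hA) = 1/(20.4·16.9) = 0.002901 K/W
ΣR = 0.01216 + 0.01100 + 0.01652 + 0.002901 = 0.04258 K/W
Q = ΔT/ΣR = (23.9 °C − -7.26 °C)/0.04258 = 732 W

Q = 732 W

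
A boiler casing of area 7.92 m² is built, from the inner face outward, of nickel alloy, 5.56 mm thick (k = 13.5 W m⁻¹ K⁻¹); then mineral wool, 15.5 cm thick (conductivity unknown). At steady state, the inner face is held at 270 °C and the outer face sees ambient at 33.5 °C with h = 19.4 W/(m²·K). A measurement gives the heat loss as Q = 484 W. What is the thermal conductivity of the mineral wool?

ΣR = ΔT/Q = |270 − 33.5|/484 = 0.4886 K/W
Known resistances:
  R_nickel alloy = L/(kA) = 0.00556/(13.5·7.92) = 5.200×10^-5 K/W
  R_conv,out = 1/(hA) = 1/(19.4·7.92) = 0.006508 K/W
R_mineral wool = ΣR − ΣR_known = 0.4886 − 0.006560 = 0.4820 K/W
L/(kA) = 0.4820 ⇒ k = 0.155/(0.4820·7.92) = 0.0406 W/m·K

k = 0.0406 W/m·K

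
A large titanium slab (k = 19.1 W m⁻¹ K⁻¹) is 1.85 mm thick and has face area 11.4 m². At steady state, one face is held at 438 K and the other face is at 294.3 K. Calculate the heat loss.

Q = 1.69×10^7 W

Q = kA·ΔT/L = 19.1 × 11.4 × |438 K − 294.3 K| / 0.00185 = 1.69×10^7 W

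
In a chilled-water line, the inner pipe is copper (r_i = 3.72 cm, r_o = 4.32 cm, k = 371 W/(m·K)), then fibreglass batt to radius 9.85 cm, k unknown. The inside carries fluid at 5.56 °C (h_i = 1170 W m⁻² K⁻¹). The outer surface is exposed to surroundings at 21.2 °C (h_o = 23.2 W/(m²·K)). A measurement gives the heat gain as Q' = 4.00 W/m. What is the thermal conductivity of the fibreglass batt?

k = 0.0342 W/m·K

ΣR = ΔT/Q' = |5.56 − 21.2|/4.00 = 3.910 m·K/W
Known resistances:
  R'_conv,in = 1/(2πr h) = 1/(2π·0.0372·1170) = 0.003657 m·K/W
  R'_copper = ln(0.0432/0.0372)/(2πk) = 0.1495/(2π·371) = 6.415×10^-5 m·K/W
  R'_conv,out = 1/(2πr h) = 1/(2π·0.0985·23.2) = 0.06965 m·K/W
R_fibreglass batt = ΣR − ΣR_known = 3.910 − 0.07337 = 3.837 m·K/W
ln(r₂/r₁)/(2πk) = 3.837 ⇒ k = 0.8242/(2π·3.837) = 0.0342 W/m·K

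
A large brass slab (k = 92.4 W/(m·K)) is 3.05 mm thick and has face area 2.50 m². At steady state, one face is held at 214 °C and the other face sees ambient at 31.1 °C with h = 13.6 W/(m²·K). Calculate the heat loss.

Q = 6220 W

Series thermal resistances, inner to outer:
  R_brass = L/(kA) = 0.00305/(92.4·2.50) = 1.320×10^-5 K/W
  R_conv,out = 1/(hA) = 1/(13.6·2.50) = 0.02941 K/W
ΣR = 1.320×10^-5 + 0.02941 = 0.02942 K/W
Q = ΔT/ΣR = (214 °C − 31.1 °C)/0.02942 = 6220 W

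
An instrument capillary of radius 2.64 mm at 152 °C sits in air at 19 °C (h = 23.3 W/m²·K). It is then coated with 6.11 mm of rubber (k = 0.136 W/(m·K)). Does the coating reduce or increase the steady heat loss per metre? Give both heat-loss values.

increases: 51.4 → 60.9 W/m

Critical radius for a cylinder: r_cr = k/h = 0.00584 m = 0.584 cm.
Outer radius after coating: r₂ = 0.00264 + 0.00611 = 0.00875 m.
r₁ < r_cr < r₂: heat loss rises to a maximum at r_cr then falls. Whether the coating helps depends on whether Q(r₂) has dropped back below Q(r₁).
Bare: R = 1/(2πr₁h) = 2.587 m·K/W; Q = 133/2.587 = 51.4 W/m.
Coated: R = R_cond + R_conv = 2.183 m·K/W; Q = 133/2.183 = 60.9 W/m.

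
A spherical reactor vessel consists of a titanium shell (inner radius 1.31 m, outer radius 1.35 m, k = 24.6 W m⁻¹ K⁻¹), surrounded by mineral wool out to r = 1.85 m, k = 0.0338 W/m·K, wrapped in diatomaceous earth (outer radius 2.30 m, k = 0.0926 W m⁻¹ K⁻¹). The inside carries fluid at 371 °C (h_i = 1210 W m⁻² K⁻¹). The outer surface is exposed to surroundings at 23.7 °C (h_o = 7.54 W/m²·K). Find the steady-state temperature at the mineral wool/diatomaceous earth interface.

Resistance network (inner→outer):
  R_conv,in = 1/(4πr²h) = 1/(4π·1.31²·1210) = 3.832×10^-5 K/W
  R_titanium = (1/1.31 − 1/1.35)/(4πk) = 0.02262/(4π·24.6) = 7.317×10^-5 K/W
  R_mineral wool = (1/1.35 − 1/1.85)/(4πk) = 0.2002/(4π·0.0338) = 0.4713 K/W
  R_diatomaceous earth = (1/1.85 − 1/2.30)/(4πk) = 0.1058/(4π·0.0926) = 0.09088 K/W
  R_conv,out = 1/(4πr²h) = 1/(4π·2.30²·7.54) = 0.001995 K/W
ΣR = 3.832×10^-5 + 7.317×10^-5 + 0.4713 + 0.09088 + 0.001995 = 0.5643 K/W
Q = ΔT/ΣR = (371 °C − 23.7 °C)/0.5643 = 615.5 W
From the inner boundary to the mineral wool/diatomaceous earth interface, ΣR_partial = 0.4714 K/W.
T_interface = T_in − Q·ΣR_partial = 371 °C − (615.5)(0.4714) = 80.9 °C

T = 80.9 °C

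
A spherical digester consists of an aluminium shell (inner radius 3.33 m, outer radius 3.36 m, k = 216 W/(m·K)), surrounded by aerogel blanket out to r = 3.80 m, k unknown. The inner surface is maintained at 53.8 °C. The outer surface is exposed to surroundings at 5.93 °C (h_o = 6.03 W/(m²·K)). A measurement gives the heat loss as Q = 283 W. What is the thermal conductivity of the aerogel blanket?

ΣR = ΔT/Q = |53.8 − 5.93|/283 = 0.1692 K/W
Known resistances:
  R_aluminium = (1/3.33 − 1/3.36)/(4πk) = 0.002681/(4π·216) = 9.878×10^-7 K/W
  R_conv,out = 1/(4πr²h) = 1/(4π·3.80²·6.03) = 9.139×10^-4 K/W
R_aerogel blanket = ΣR − ΣR_known = 0.1692 − 9.149×10^-4 = 0.1683 K/W
(1/r₁−1/r₂)/(4πk) = 0.1683 ⇒ k = 0.03446/(4π·0.1683) = 0.0163 W/m·K

k = 0.0163 W/m·K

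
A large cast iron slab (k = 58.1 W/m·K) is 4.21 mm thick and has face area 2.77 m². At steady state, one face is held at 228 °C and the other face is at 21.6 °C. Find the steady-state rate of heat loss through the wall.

Q = 7.89×10^6 W

Q = kA·ΔT/L = 58.1 × 2.77 × |228 °C − 21.6 °C| / 0.00421 = 7.89×10^6 W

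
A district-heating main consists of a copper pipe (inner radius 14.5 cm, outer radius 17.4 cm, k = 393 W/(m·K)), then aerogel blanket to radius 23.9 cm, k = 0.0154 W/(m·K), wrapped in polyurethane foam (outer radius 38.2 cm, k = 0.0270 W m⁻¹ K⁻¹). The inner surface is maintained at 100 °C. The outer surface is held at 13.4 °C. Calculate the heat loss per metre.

Q' = 14.3 W/m

Treat each layer as a resistance in series:
  R'_copper = ln(0.174/0.145)/(2πk) = 0.1823/(2π·393) = 7.384×10^-5 m·K/W
  R'_aerogel blanket = ln(0.239/0.174)/(2πk) = 0.3174/(2π·0.0154) = 3.280 m·K/W
  R'_polyurethane foam = ln(0.382/0.239)/(2πk) = 0.4690/(2π·0.0270) = 2.764 m·K/W
ΣR = 7.384×10^-5 + 3.280 + 2.764 = 6.044 m·K/W
Q' = ΔT/ΣR = (100 °C − 13.4 °C)/6.044 = 14.3 W/m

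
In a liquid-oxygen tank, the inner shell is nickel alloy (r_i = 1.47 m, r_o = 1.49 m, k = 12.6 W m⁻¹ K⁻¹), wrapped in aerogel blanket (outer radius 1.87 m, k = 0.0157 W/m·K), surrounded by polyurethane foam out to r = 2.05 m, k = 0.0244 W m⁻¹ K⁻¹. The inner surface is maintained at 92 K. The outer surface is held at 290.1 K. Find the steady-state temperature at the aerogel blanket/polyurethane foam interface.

Series thermal resistances, inner to outer:
  R_nickel alloy = (1/1.47 − 1/1.49)/(4πk) = 0.009131/(4π·12.6) = 5.767×10^-5 K/W
  R_aerogel blanket = (1/1.49 − 1/1.87)/(4πk) = 0.1364/(4π·0.0157) = 0.6913 K/W
  R_polyurethane foam = (1/1.87 − 1/2.05)/(4πk) = 0.04695/(4π·0.0244) = 0.1531 K/W
ΣR = 5.767×10^-5 + 0.6913 + 0.1531 = 0.8445 K/W
Q = ΔT/ΣR = (92 K − 290.1 K)/0.8445 = -234.6 W
From the inner boundary to the aerogel blanket/polyurethane foam interface, ΣR_partial = 0.6914 K/W.
T_interface = T_in − Q·ΣR_partial = 92 K − (-234.6)(0.6914) = 254.2 K

T = 254.2 K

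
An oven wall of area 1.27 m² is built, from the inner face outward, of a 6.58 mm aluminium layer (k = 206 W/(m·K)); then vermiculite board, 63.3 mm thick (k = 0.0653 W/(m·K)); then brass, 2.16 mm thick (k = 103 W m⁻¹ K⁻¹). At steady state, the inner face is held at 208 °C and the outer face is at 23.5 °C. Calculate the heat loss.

Resistance network (inner→outer):
  R_aluminium = L/(kA) = 0.00658/(206·1.27) = 2.515×10^-5 K/W
  R_vermiculite board = L/(kA) = 0.0633/(0.0653·1.27) = 0.7633 K/W
  R_brass = L/(kA) = 0.00216/(103·1.27) = 1.651×10^-5 K/W
ΣR = 2.515×10^-5 + 0.7633 + 1.651×10^-5 = 0.7633 K/W
Q = ΔT/ΣR = (208 °C − 23.5 °C)/0.7633 = 242 W

Q = 242 W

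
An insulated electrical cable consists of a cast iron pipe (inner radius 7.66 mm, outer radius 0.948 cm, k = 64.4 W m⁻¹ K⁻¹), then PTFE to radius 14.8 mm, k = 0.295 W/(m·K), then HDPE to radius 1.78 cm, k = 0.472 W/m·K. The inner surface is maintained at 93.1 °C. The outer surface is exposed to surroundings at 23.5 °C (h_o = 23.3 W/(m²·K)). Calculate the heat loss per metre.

Treat each layer as a resistance in series:
  R'_cast iron = ln(0.00948/0.00766)/(2πk) = 0.2132/(2π·64.4) = 5.268×10^-4 m·K/W
  R'_PTFE = ln(0.0148/0.00948)/(2πk) = 0.4454/(2π·0.295) = 0.2403 m·K/W
  R'_HDPE = ln(0.0178/0.0148)/(2πk) = 0.1846/(2π·0.472) = 0.06224 m·K/W
  R'_conv,out = 1/(2πr h) = 1/(2π·0.0178·23.3) = 0.3837 m·K/W
ΣR = 5.268×10^-4 + 0.2403 + 0.06224 + 0.3837 = 0.6868 m·K/W
Q' = ΔT/ΣR = (93.1 °C − 23.5 °C)/0.6868 = 101 W/m

Q' = 101 W/m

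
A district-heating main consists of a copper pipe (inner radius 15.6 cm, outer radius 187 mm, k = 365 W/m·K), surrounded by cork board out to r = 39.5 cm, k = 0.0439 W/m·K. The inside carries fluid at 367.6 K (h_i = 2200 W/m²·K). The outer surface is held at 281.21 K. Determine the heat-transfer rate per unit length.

Series thermal resistances, inner to outer:
  R'_conv,in = 1/(2πr h) = 1/(2π·0.156·2200) = 4.637×10^-4 m·K/W
  R'_copper = ln(0.187/0.156)/(2πk) = 0.1813/(2π·365) = 7.903×10^-5 m·K/W
  R'_cork board = ln(0.395/0.187)/(2πk) = 0.7478/(2π·0.0439) = 2.711 m·K/W
ΣR = 4.637×10^-4 + 7.903×10^-5 + 2.711 = 2.712 m·K/W
Q' = ΔT/ΣR = (367.6 K − 281.21 K)/2.712 = 31.9 W/m

Q' = 31.9 W/m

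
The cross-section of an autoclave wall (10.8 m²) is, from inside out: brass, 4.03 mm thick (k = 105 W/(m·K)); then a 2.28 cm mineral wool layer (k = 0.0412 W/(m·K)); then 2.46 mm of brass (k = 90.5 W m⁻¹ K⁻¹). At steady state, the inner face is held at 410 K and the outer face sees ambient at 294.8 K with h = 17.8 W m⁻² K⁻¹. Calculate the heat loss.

Q = 2.04 kW

Treat each layer as a resistance in series:
  R_brass = L/(kA) = 0.00403/(105·10.8) = 3.554×10^-6 K/W
  R_mineral wool = L/(kA) = 0.0228/(0.0412·10.8) = 0.05124 K/W
  R_brass = L/(kA) = 0.00246/(90.5·10.8) = 2.517×10^-6 K/W
  R_conv,out = 1/(hA) = 1/(17.8·10.8) = 0.005202 K/W
ΣR = 3.554×10^-6 + 0.05124 + 2.517×10^-6 + 0.005202 = 0.05645 K/W
Q = ΔT/ΣR = (410 K − 294.8 K)/0.05645 = 2040 W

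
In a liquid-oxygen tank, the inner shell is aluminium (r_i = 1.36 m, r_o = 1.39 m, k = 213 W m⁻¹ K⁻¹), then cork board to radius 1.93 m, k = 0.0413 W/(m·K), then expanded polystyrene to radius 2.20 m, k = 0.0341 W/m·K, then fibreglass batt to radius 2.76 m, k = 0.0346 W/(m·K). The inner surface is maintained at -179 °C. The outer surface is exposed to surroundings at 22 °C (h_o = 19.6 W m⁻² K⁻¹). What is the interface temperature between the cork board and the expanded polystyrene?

Resistance network (inner→outer):
  R_aluminium = (1/1.36 − 1/1.39)/(4πk) = 0.01587/(4π·213) = 5.929×10^-6 K/W
  R_cork board = (1/1.39 − 1/1.93)/(4πk) = 0.2013/(4π·0.0413) = 0.3878 K/W
  R_expanded polystyrene = (1/1.93 − 1/2.20)/(4πk) = 0.06359/(4π·0.0341) = 0.1484 K/W
  R_fibreglass batt = (1/2.20 − 1/2.76)/(4πk) = 0.09223/(4π·0.0346) = 0.2121 K/W
  R_conv,out = 1/(4πr²h) = 1/(4π·2.76²·19.6) = 5.330×10^-4 K/W
ΣR = 5.929×10^-6 + 0.3878 + 0.1484 + 0.2121 + 5.330×10^-4 = 0.7488 K/W
Q = ΔT/ΣR = (-179 °C − 22 °C)/0.7488 = -268.4 W
From the inner boundary to the cork board/expanded polystyrene interface, ΣR_partial = 0.3878 K/W.
T_interface = T_in − Q·ΣR_partial = -179 °C − (-268.4)(0.3878) = -74.9 °C

T = -74.9 °C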